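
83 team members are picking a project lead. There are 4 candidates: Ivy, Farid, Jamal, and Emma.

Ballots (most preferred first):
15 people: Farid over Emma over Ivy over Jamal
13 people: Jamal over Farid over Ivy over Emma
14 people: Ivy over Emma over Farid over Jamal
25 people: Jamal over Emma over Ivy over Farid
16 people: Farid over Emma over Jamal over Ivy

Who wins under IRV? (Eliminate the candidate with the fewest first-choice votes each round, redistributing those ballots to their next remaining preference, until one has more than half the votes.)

Farid

Round 1: Ivy 14, Farid 31, Jamal 38, Emma 0. Emma eliminated.
Round 2: Ivy 14, Farid 31, Jamal 38. Ivy eliminated.
Round 3: Farid 45, Jamal 38. Farid has a majority (≥42).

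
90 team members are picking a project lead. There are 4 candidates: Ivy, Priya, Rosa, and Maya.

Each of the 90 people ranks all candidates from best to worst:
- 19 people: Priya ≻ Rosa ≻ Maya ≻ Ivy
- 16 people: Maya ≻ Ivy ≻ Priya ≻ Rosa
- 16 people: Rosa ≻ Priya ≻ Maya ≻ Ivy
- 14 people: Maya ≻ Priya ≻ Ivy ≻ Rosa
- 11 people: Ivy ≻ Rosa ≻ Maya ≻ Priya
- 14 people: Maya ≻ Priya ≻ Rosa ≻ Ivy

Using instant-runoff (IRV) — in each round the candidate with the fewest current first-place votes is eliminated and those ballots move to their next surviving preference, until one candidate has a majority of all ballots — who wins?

Round 1: Ivy 11, Priya 19, Rosa 16, Maya 44. Ivy eliminated.
Round 2: Priya 19, Rosa 27, Maya 44. Priya eliminated.
Round 3: Rosa 46, Maya 44. Rosa has a majority (≥46).

Rosa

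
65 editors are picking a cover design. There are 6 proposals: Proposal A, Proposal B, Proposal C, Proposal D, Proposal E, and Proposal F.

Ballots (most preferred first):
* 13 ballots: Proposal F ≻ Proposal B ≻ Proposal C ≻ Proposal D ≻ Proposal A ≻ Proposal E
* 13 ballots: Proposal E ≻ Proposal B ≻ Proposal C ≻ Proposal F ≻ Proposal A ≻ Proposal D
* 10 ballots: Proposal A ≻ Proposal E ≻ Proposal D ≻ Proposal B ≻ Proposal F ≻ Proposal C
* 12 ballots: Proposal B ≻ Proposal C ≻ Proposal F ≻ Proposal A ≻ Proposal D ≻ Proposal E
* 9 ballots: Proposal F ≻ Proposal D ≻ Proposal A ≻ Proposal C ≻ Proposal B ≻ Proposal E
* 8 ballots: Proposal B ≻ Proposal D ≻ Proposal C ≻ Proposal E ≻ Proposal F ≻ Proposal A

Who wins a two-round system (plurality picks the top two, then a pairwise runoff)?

Round 1 first-place votes: Proposal A 10, Proposal B 20, Proposal C 0, Proposal D 0, Proposal E 13, Proposal F 22. Proposal F and Proposal B advance.
Runoff: Proposal F is ranked above Proposal B on 22 ballots, Proposal B above Proposal F on 43.

Proposal B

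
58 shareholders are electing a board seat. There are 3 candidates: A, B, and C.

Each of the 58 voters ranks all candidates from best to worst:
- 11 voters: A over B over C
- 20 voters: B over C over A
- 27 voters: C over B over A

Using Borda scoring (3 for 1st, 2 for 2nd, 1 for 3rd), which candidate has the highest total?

A: 11×3 + 20×1 + 27×1 = 80
B: 11×2 + 20×3 + 27×2 = 136
C: 11×1 + 20×2 + 27×3 = 132

B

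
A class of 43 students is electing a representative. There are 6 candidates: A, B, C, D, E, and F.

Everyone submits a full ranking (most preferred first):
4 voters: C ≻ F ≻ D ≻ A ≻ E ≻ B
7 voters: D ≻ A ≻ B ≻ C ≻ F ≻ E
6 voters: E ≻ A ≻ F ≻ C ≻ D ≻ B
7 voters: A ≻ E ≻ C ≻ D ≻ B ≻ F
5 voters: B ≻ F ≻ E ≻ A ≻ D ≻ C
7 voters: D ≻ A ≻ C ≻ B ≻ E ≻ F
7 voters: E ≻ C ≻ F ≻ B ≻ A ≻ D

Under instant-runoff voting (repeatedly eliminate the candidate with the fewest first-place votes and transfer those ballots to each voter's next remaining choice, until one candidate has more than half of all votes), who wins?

Round 1: A 7, B 5, C 4, D 14, E 13, F 0. F eliminated.
Round 2: A 7, B 5, C 4, D 14, E 13. C eliminated.
Round 3: A 7, B 5, D 18, E 13. B eliminated.
Round 4: A 7, D 18, E 18. A eliminated.
Round 5: D 18, E 25. E has a majority (≥22).

E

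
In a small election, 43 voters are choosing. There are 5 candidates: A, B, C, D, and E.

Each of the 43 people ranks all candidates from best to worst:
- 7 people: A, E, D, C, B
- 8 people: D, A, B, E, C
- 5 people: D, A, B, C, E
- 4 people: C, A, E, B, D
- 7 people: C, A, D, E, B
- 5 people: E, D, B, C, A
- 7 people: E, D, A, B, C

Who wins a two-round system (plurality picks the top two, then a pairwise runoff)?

Round 1 first-place votes: A 7, B 0, C 11, D 13, E 12. D and E advance.
Runoff: D is ranked above E on 20 ballots, E above D on 23.

E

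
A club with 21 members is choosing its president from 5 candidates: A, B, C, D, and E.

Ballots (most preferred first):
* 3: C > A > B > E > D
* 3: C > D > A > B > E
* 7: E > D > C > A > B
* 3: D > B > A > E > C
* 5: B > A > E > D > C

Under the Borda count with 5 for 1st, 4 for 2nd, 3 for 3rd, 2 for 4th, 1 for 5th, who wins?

A: 3×4 + 3×3 + 7×2 + 3×3 + 5×4 = 64
B: 3×3 + 3×2 + 7×1 + 3×4 + 5×5 = 59
C: 3×5 + 3×5 + 7×3 + 3×1 + 5×1 = 59
D: 3×1 + 3×4 + 7×4 + 3×5 + 5×2 = 68
E: 3×2 + 3×1 + 7×5 + 3×2 + 5×3 = 65

D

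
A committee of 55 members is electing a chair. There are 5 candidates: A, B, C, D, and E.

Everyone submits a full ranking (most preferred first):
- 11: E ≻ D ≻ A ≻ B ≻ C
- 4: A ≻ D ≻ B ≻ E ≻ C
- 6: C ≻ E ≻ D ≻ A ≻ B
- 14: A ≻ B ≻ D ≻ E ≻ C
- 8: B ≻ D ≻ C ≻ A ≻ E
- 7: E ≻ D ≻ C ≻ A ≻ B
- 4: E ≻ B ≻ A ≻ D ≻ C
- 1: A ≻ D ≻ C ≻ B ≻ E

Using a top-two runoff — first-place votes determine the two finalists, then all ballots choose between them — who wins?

E

Round 1 first-place votes: A 19, B 8, C 6, D 0, E 22. E and A advance.
Runoff: E is ranked above A on 28 ballots, A above E on 27.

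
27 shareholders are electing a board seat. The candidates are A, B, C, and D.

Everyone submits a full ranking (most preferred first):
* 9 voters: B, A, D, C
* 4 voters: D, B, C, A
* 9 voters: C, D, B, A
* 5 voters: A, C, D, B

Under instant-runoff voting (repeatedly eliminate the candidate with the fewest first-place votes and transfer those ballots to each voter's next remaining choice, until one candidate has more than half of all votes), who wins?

Round 1: A 5, B 9, C 9, D 4. D eliminated.
Round 2: A 5, B 13, C 9. A eliminated.
Round 3: B 13, C 14. C has a majority (≥14).

C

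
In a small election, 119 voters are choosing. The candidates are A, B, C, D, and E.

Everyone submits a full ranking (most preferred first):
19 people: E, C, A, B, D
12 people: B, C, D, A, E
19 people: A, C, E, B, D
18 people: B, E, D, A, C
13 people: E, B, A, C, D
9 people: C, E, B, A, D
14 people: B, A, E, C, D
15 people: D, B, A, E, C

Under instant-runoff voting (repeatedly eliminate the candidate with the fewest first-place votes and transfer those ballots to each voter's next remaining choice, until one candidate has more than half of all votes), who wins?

E

Round 1: A 19, B 44, C 9, D 15, E 32. C eliminated.
Round 2: A 19, B 44, D 15, E 41. D eliminated.
Round 3: A 19, B 59, E 41. A eliminated.
Round 4: B 59, E 60. E has a majority (≥60).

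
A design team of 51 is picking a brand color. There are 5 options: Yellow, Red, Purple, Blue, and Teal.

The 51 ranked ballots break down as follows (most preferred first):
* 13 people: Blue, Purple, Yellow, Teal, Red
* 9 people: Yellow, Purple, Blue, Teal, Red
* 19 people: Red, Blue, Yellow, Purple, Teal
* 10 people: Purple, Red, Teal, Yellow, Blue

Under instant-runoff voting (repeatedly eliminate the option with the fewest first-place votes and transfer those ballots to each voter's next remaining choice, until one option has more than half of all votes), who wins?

Purple

Round 1: Yellow 9, Red 19, Purple 10, Blue 13, Teal 0. Teal eliminated.
Round 2: Yellow 9, Red 19, Purple 10, Blue 13. Yellow eliminated.
Round 3: Red 19, Purple 19, Blue 13. Blue eliminated.
Round 4: Red 19, Purple 32. Purple has a majority (≥26).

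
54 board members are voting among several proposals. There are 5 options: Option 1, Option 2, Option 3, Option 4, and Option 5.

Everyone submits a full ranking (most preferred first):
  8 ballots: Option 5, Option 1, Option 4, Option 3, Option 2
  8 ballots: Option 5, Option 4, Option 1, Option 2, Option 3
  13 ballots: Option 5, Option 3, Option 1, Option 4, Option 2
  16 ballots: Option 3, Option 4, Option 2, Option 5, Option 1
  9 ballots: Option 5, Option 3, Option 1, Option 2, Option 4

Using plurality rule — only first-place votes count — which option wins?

First-place votes: Option 1 0, Option 2 0, Option 3 16, Option 4 0, Option 5 38.

Option 5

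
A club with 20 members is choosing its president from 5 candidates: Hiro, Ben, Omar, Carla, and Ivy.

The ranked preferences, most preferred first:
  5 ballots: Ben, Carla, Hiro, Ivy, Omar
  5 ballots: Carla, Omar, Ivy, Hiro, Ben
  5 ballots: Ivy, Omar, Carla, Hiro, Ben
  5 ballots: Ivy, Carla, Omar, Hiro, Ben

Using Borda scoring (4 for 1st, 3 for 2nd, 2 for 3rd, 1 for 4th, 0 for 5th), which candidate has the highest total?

Carla

Hiro: 5×2 + 5×1 + 5×1 + 5×1 = 25
Ben: 5×4 + 5×0 + 5×0 + 5×0 = 20
Omar: 5×0 + 5×3 + 5×3 + 5×2 = 40
Carla: 5×3 + 5×4 + 5×2 + 5×3 = 60
Ivy: 5×1 + 5×2 + 5×4 + 5×4 = 55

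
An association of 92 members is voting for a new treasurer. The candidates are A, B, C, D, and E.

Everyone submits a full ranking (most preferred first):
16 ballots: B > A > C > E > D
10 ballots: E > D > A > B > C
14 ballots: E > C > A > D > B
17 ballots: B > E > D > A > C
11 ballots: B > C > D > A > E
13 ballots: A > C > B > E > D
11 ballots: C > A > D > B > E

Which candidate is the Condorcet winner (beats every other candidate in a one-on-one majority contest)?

A vs B: 48–44
A vs C: 56–36
A vs D: 54–38
A vs E: 51–41
A beats every other candidate.

A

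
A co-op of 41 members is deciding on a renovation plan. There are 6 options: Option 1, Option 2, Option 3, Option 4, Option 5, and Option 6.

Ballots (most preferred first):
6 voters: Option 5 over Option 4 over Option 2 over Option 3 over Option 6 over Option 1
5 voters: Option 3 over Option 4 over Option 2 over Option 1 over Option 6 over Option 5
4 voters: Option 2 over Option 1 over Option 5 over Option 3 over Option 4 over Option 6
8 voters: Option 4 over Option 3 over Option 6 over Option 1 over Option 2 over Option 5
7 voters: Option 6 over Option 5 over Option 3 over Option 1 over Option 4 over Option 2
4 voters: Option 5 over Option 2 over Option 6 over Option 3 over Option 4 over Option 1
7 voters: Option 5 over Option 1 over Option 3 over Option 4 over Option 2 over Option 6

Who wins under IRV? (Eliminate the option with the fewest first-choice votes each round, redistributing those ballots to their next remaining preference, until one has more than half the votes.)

Round 1: Option 1 0, Option 2 4, Option 3 5, Option 4 8, Option 5 17, Option 6 7. Option 1 eliminated.
Round 2: Option 2 4, Option 3 5, Option 4 8, Option 5 17, Option 6 7. Option 2 eliminated.
Round 3: Option 3 5, Option 4 8, Option 5 21, Option 6 7. Option 5 has a majority (≥21).

Option 5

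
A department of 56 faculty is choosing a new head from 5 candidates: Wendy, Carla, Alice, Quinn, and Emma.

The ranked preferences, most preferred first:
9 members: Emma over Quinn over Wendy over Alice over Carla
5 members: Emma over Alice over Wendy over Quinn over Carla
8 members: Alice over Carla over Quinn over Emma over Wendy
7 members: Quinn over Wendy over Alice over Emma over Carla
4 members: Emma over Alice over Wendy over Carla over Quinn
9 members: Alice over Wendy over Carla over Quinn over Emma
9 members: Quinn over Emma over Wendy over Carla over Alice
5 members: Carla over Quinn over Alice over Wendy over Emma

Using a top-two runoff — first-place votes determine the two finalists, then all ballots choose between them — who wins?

Alice

Round 1 first-place votes: Wendy 0, Carla 5, Alice 17, Quinn 16, Emma 18. Emma and Alice advance.
Runoff: Emma is ranked above Alice on 27 ballots, Alice above Emma on 29.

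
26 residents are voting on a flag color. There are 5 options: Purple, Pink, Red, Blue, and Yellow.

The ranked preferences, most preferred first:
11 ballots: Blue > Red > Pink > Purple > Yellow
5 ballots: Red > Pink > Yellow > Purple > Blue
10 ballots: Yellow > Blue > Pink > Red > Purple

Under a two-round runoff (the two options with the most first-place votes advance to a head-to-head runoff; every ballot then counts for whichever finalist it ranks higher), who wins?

Yellow

Round 1 first-place votes: Purple 0, Pink 0, Red 5, Blue 11, Yellow 10. Blue and Yellow advance.
Runoff: Blue is ranked above Yellow on 11 ballots, Yellow above Blue on 15.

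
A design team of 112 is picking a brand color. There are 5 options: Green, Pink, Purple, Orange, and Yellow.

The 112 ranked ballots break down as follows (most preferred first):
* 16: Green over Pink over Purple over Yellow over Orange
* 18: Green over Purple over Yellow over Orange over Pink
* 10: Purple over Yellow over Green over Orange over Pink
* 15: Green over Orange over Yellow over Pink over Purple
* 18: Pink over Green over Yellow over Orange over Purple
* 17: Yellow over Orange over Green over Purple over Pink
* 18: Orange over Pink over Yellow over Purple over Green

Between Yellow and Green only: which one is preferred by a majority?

Yellow is ranked above Green on 45 ballots; Green above Yellow on 67.

Green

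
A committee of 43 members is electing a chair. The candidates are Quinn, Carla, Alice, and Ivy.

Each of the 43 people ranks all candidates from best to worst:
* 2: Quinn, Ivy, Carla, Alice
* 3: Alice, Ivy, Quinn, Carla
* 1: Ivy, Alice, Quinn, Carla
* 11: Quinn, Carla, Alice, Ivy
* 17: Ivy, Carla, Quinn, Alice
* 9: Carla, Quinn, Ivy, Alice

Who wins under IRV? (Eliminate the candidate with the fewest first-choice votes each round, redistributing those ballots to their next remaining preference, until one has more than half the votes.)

Round 1: Quinn 13, Carla 9, Alice 3, Ivy 18. Alice eliminated.
Round 2: Quinn 13, Carla 9, Ivy 21. Carla eliminated.
Round 3: Quinn 22, Ivy 21. Quinn has a majority (≥22).

Quinn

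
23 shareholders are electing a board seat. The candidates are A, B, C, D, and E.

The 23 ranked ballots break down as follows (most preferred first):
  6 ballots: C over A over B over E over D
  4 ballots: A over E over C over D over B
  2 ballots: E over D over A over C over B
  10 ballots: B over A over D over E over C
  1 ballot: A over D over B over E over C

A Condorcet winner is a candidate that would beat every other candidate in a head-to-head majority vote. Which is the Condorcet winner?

A vs B: 13–10
A vs C: 17–6
A vs D: 21–2
A vs E: 21–2
A beats every other candidate.

A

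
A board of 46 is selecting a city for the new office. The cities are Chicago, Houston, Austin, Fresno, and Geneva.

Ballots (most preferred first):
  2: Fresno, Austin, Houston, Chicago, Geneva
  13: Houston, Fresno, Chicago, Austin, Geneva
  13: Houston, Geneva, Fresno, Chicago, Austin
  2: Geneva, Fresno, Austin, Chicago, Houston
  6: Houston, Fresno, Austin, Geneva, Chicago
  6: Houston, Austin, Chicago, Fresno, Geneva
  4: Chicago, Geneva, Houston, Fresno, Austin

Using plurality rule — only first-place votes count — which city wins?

First-place votes: Chicago 4, Houston 38, Austin 0, Fresno 2, Geneva 2.

Houston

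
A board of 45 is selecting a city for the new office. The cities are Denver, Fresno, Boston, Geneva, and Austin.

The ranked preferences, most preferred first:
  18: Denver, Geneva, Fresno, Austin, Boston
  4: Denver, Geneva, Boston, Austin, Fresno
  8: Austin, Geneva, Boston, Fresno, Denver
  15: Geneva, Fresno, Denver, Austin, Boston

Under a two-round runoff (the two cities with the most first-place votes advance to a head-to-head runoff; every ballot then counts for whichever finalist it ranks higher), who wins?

Round 1 first-place votes: Denver 22, Fresno 0, Boston 0, Geneva 15, Austin 8. Denver and Geneva advance.
Runoff: Denver is ranked above Geneva on 22 ballots, Geneva above Denver on 23.

Geneva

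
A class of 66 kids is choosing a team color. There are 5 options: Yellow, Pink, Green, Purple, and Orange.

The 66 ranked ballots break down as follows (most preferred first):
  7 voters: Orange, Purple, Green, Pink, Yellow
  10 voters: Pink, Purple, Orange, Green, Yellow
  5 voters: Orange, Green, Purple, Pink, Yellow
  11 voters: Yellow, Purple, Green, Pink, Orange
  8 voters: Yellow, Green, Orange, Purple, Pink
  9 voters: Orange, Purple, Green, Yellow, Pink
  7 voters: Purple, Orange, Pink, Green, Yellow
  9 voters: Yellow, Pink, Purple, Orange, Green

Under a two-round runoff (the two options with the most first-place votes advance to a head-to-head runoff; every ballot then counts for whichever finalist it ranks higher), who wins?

Round 1 first-place votes: Yellow 28, Pink 10, Green 0, Purple 7, Orange 21. Yellow and Orange advance.
Runoff: Yellow is ranked above Orange on 28 ballots, Orange above Yellow on 38.

Orange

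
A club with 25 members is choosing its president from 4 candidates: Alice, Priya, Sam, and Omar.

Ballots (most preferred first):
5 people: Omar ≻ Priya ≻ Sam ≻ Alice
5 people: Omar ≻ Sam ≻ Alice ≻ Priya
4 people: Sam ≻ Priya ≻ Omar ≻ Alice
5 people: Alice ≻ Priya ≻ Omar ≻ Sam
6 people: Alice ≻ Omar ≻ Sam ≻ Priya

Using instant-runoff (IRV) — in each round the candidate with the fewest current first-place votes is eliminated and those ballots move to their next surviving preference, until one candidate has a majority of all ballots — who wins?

Round 1: Alice 11, Priya 0, Sam 4, Omar 10. Priya eliminated.
Round 2: Alice 11, Sam 4, Omar 10. Sam eliminated.
Round 3: Alice 11, Omar 14. Omar has a majority (≥13).

Omar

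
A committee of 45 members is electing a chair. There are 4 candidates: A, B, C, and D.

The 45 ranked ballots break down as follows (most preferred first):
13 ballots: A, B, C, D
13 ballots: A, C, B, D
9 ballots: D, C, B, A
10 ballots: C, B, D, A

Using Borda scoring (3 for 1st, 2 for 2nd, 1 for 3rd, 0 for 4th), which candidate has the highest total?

C

A: 13×3 + 13×3 + 9×0 + 10×0 = 78
B: 13×2 + 13×1 + 9×1 + 10×2 = 68
C: 13×1 + 13×2 + 9×2 + 10×3 = 87
D: 13×0 + 13×0 + 9×3 + 10×1 = 37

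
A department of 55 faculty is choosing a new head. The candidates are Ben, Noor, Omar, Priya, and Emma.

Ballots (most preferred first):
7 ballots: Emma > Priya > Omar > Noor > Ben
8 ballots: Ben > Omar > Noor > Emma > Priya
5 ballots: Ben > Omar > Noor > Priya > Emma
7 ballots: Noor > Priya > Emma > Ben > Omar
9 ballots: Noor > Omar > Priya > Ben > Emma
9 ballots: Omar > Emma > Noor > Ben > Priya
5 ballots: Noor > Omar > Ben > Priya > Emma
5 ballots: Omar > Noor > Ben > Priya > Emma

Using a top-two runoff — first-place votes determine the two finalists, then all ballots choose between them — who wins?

Omar

Round 1 first-place votes: Ben 13, Noor 21, Omar 14, Priya 0, Emma 7. Noor and Omar advance.
Runoff: Noor is ranked above Omar on 21 ballots, Omar above Noor on 34.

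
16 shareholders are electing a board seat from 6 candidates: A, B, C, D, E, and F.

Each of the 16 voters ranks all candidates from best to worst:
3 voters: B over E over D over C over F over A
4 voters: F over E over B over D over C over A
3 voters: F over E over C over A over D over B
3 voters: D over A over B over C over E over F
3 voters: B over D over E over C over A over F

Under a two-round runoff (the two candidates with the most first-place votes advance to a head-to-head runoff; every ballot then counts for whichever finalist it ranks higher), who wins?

B

Round 1 first-place votes: A 0, B 6, C 0, D 3, E 0, F 7. F and B advance.
Runoff: F is ranked above B on 7 ballots, B above F on 9.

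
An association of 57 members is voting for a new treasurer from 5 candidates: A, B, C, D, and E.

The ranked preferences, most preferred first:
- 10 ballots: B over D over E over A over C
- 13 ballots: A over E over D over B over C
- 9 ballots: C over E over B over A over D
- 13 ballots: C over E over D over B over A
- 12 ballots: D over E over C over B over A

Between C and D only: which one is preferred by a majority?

D

C is ranked above D on 22 ballots; D above C on 35.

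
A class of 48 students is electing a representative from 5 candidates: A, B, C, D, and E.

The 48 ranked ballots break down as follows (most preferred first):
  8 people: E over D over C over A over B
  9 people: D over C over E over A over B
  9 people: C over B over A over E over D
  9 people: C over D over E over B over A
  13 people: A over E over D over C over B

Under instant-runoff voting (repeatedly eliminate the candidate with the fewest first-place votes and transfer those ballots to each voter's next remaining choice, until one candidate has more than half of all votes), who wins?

Round 1: A 13, B 0, C 18, D 9, E 8. B eliminated.
Round 2: A 13, C 18, D 9, E 8. E eliminated.
Round 3: A 13, C 18, D 17. A eliminated.
Round 4: C 18, D 30. D has a majority (≥25).

D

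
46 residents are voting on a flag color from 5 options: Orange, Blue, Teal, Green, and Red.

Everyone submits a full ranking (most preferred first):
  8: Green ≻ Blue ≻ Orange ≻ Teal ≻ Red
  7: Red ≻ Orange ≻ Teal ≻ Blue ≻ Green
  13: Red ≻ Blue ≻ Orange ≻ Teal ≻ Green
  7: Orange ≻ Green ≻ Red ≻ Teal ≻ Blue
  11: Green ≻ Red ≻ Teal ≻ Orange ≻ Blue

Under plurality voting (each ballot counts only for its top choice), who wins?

Red

First-place votes: Orange 7, Blue 0, Teal 0, Green 19, Red 20.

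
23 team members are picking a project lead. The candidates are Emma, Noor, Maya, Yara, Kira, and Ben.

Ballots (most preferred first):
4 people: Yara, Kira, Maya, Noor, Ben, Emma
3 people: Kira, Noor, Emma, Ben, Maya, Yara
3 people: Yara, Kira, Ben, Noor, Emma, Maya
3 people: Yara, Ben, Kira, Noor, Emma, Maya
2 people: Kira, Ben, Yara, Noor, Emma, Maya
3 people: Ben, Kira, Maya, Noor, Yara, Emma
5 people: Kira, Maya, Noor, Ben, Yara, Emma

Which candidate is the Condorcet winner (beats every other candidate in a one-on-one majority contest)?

Kira vs Emma: 23–0
Kira vs Noor: 23–0
Kira vs Maya: 23–0
Kira vs Yara: 13–10
Kira vs Ben: 17–6
Kira beats every other candidate.

Kira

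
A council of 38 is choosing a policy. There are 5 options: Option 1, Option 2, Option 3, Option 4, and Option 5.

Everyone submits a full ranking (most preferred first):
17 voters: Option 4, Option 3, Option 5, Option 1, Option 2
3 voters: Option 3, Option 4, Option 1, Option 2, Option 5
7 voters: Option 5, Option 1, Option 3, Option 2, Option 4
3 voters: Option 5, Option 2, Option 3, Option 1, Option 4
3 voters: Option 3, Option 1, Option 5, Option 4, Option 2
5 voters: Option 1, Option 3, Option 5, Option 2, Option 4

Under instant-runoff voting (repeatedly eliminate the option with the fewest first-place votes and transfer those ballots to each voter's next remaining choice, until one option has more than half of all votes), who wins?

Option 3

Round 1: Option 1 5, Option 2 0, Option 3 6, Option 4 17, Option 5 10. Option 2 eliminated.
Round 2: Option 1 5, Option 3 6, Option 4 17, Option 5 10. Option 1 eliminated.
Round 3: Option 3 11, Option 4 17, Option 5 10. Option 5 eliminated.
Round 4: Option 3 21, Option 4 17. Option 3 has a majority (≥20).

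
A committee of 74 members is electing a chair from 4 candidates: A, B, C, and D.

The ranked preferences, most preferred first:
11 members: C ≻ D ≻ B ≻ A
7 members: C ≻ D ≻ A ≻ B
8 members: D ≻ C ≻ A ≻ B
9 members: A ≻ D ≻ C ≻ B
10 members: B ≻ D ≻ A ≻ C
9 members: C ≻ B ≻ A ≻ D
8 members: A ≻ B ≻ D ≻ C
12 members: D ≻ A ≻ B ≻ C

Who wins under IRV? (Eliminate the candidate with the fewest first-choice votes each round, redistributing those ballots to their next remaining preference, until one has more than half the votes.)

D

Round 1: A 17, B 10, C 27, D 20. B eliminated.
Round 2: A 17, C 27, D 30. A eliminated.
Round 3: C 27, D 47. D has a majority (≥38).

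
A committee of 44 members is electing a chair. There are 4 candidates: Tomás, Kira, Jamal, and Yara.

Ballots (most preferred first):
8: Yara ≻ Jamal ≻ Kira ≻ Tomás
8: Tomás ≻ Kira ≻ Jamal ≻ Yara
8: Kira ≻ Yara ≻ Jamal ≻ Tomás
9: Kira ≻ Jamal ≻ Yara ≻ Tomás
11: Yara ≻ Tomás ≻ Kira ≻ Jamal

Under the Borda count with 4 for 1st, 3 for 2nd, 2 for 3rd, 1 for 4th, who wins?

Tomás: 8×1 + 8×4 + 8×1 + 9×1 + 11×3 = 90
Kira: 8×2 + 8×3 + 8×4 + 9×4 + 11×2 = 130
Jamal: 8×3 + 8×2 + 8×2 + 9×3 + 11×1 = 94
Yara: 8×4 + 8×1 + 8×3 + 9×2 + 11×4 = 126

Kira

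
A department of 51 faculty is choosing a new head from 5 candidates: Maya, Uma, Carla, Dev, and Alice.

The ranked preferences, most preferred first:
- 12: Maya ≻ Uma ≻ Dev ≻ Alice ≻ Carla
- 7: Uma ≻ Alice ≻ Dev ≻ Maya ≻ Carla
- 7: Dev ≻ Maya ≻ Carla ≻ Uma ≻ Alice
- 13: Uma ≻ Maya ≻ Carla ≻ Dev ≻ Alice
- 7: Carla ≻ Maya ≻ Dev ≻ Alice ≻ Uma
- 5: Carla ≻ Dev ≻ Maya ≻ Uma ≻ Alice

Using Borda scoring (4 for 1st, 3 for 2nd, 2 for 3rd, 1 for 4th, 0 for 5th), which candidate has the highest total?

Maya

Maya: 12×4 + 7×1 + 7×3 + 13×3 + 7×3 + 5×2 = 146
Uma: 12×3 + 7×4 + 7×1 + 13×4 + 7×0 + 5×1 = 128
Carla: 12×0 + 7×0 + 7×2 + 13×2 + 7×4 + 5×4 = 88
Dev: 12×2 + 7×2 + 7×4 + 13×1 + 7×2 + 5×3 = 108
Alice: 12×1 + 7×3 + 7×0 + 13×0 + 7×1 + 5×0 = 40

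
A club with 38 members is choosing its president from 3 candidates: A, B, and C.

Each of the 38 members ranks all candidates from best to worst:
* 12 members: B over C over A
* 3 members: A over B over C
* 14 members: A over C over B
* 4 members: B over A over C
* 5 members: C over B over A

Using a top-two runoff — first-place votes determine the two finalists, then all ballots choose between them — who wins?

B

Round 1 first-place votes: A 17, B 16, C 5. A and B advance.
Runoff: A is ranked above B on 17 ballots, B above A on 21.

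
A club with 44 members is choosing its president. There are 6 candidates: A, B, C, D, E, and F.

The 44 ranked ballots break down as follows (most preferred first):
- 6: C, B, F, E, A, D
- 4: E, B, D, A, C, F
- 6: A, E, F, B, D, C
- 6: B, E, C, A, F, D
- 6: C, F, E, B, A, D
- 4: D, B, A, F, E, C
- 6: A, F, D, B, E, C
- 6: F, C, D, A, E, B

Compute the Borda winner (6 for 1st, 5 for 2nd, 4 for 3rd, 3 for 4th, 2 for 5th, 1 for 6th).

F

A: 6×2 + 4×3 + 6×6 + 6×3 + 6×2 + 4×4 + 6×6 + 6×3 = 160
B: 6×5 + 4×5 + 6×3 + 6×6 + 6×3 + 4×5 + 6×3 + 6×1 = 166
C: 6×6 + 4×2 + 6×1 + 6×4 + 6×6 + 4×1 + 6×1 + 6×5 = 150
D: 6×1 + 4×4 + 6×2 + 6×1 + 6×1 + 4×6 + 6×4 + 6×4 = 118
E: 6×3 + 4×6 + 6×5 + 6×5 + 6×4 + 4×2 + 6×2 + 6×2 = 158
F: 6×4 + 4×1 + 6×4 + 6×2 + 6×5 + 4×3 + 6×5 + 6×6 = 172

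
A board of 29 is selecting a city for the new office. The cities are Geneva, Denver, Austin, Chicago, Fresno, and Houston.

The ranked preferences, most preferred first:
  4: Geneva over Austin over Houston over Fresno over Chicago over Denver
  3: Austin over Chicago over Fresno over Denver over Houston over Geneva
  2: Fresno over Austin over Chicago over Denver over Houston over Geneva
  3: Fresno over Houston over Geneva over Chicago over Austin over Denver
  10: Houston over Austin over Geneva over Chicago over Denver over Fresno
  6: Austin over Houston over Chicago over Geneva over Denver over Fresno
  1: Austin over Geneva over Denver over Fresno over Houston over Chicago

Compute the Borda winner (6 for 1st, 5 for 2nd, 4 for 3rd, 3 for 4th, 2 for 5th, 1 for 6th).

Austin

Geneva: 4×6 + 3×1 + 2×1 + 3×4 + 10×4 + 6×3 + 1×5 = 104
Denver: 4×1 + 3×3 + 2×3 + 3×1 + 10×2 + 6×2 + 1×4 = 58
Austin: 4×5 + 3×6 + 2×5 + 3×2 + 10×5 + 6×6 + 1×6 = 146
Chicago: 4×2 + 3×5 + 2×4 + 3×3 + 10×3 + 6×4 + 1×1 = 95
Fresno: 4×3 + 3×4 + 2×6 + 3×6 + 10×1 + 6×1 + 1×3 = 73
Houston: 4×4 + 3×2 + 2×2 + 3×5 + 10×6 + 6×5 + 1×2 = 133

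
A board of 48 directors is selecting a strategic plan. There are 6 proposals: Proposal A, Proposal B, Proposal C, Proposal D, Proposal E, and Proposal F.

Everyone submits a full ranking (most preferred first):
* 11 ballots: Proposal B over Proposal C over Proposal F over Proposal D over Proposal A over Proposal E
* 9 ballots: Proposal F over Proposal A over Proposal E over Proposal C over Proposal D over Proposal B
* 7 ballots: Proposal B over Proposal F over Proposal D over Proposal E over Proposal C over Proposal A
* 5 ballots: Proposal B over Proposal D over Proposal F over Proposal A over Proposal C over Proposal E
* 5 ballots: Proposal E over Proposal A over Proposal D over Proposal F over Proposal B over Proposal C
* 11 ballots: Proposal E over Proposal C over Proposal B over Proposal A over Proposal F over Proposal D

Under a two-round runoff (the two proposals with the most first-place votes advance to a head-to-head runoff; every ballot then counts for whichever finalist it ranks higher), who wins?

Proposal E

Round 1 first-place votes: Proposal A 0, Proposal B 23, Proposal C 0, Proposal D 0, Proposal E 16, Proposal F 9. Proposal B and Proposal E advance.
Runoff: Proposal B is ranked above Proposal E on 23 ballots, Proposal E above Proposal B on 25.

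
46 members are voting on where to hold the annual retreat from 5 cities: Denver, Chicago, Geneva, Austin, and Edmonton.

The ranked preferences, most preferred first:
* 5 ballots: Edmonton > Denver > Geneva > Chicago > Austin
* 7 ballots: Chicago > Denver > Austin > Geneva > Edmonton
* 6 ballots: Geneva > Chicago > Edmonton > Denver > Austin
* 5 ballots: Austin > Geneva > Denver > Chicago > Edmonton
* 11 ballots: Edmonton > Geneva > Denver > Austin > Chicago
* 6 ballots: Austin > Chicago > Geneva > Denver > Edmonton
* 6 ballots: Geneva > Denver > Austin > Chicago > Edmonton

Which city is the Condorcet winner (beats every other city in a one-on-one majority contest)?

Geneva vs Denver: 34–12
Geneva vs Chicago: 33–13
Geneva vs Austin: 28–18
Geneva vs Edmonton: 30–16
Geneva beats every other city.

Geneva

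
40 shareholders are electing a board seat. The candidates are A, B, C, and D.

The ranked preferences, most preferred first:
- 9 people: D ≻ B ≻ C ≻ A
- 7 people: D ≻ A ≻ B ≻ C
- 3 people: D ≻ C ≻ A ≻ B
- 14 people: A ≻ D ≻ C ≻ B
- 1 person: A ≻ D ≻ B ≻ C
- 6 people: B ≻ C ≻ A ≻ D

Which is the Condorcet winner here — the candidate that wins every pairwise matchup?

A vs B: 25–15
A vs C: 22–18
A vs D: 21–19
A beats every other candidate.

A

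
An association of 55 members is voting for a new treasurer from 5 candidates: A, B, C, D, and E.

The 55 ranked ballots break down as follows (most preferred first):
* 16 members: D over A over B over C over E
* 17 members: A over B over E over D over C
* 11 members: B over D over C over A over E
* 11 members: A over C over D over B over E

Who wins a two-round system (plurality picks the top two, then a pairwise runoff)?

A

Round 1 first-place votes: A 28, B 11, C 0, D 16, E 0. A and D advance.
Runoff: A is ranked above D on 28 ballots, D above A on 27.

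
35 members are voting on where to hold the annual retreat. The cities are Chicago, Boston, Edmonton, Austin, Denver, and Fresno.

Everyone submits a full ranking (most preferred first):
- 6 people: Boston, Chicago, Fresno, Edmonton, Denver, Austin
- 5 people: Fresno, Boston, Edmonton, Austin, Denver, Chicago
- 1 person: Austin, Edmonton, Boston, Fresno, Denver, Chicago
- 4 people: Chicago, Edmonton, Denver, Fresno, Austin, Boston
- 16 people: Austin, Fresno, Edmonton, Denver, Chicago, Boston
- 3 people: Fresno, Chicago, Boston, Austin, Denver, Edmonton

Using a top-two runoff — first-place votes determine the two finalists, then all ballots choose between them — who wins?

Fresno

Round 1 first-place votes: Chicago 4, Boston 6, Edmonton 0, Austin 17, Denver 0, Fresno 8. Austin and Fresno advance.
Runoff: Austin is ranked above Fresno on 17 ballots, Fresno above Austin on 18.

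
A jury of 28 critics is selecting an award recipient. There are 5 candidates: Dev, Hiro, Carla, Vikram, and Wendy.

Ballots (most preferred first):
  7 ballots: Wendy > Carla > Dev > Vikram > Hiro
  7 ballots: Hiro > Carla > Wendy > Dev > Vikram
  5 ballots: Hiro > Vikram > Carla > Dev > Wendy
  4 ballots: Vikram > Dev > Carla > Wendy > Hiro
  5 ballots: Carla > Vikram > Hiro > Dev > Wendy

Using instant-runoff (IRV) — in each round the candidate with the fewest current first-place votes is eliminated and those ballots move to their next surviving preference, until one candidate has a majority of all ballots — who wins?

Round 1: Dev 0, Hiro 12, Carla 5, Vikram 4, Wendy 7. Dev eliminated.
Round 2: Hiro 12, Carla 5, Vikram 4, Wendy 7. Vikram eliminated.
Round 3: Hiro 12, Carla 9, Wendy 7. Wendy eliminated.
Round 4: Hiro 12, Carla 16. Carla has a majority (≥15).

Carla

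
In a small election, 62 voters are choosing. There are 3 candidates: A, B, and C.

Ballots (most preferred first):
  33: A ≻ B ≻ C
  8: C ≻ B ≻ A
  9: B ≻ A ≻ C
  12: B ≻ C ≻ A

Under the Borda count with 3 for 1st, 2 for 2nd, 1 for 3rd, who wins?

B

A: 33×3 + 8×1 + 9×2 + 12×1 = 137
B: 33×2 + 8×2 + 9×3 + 12×3 = 145
C: 33×1 + 8×3 + 9×1 + 12×2 = 90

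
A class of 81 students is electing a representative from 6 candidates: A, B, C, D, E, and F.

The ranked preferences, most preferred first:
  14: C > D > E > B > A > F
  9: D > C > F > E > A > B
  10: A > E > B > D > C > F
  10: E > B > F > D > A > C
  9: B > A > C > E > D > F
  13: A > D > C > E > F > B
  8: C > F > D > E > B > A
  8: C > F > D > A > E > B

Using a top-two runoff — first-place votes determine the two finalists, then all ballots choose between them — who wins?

Round 1 first-place votes: A 23, B 9, C 30, D 9, E 10, F 0. C and A advance.
Runoff: C is ranked above A on 39 ballots, A above C on 42.

A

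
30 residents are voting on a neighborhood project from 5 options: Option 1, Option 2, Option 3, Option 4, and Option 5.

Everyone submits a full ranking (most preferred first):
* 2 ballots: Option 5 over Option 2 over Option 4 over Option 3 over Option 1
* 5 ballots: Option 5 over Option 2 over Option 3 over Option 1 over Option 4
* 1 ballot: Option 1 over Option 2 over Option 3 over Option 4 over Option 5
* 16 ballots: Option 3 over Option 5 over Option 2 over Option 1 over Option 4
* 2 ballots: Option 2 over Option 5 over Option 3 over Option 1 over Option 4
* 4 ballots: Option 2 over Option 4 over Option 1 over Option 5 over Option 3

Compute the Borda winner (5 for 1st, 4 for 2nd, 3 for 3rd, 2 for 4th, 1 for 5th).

Option 1: 2×1 + 5×2 + 1×5 + 16×2 + 2×2 + 4×3 = 65
Option 2: 2×4 + 5×4 + 1×4 + 16×3 + 2×5 + 4×5 = 110
Option 3: 2×2 + 5×3 + 1×3 + 16×5 + 2×3 + 4×1 = 112
Option 4: 2×3 + 5×1 + 1×2 + 16×1 + 2×1 + 4×4 = 47
Option 5: 2×5 + 5×5 + 1×1 + 16×4 + 2×4 + 4×2 = 116

Option 5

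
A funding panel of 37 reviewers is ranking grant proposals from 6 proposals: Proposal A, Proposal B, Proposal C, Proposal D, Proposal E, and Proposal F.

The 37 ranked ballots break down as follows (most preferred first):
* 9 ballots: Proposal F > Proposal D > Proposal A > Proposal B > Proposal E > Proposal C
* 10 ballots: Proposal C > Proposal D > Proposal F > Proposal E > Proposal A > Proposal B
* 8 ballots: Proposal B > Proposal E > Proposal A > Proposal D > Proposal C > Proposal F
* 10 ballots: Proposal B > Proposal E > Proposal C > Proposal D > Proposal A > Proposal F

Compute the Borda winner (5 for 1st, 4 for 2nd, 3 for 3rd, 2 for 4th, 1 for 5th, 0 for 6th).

Proposal D

Proposal A: 9×3 + 10×1 + 8×3 + 10×1 = 71
Proposal B: 9×2 + 10×0 + 8×5 + 10×5 = 108
Proposal C: 9×0 + 10×5 + 8×1 + 10×3 = 88
Proposal D: 9×4 + 10×4 + 8×2 + 10×2 = 112
Proposal E: 9×1 + 10×2 + 8×4 + 10×4 = 101
Proposal F: 9×5 + 10×3 + 8×0 + 10×0 = 75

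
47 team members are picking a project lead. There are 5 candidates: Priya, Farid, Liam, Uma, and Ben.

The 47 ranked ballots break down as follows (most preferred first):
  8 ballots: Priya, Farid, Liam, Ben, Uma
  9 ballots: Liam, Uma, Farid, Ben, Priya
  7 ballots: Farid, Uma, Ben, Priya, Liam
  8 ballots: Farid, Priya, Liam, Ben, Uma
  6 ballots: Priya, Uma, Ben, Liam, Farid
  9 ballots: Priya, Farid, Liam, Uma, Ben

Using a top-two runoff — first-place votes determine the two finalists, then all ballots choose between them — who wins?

Farid

Round 1 first-place votes: Priya 23, Farid 15, Liam 9, Uma 0, Ben 0. Priya and Farid advance.
Runoff: Priya is ranked above Farid on 23 ballots, Farid above Priya on 24.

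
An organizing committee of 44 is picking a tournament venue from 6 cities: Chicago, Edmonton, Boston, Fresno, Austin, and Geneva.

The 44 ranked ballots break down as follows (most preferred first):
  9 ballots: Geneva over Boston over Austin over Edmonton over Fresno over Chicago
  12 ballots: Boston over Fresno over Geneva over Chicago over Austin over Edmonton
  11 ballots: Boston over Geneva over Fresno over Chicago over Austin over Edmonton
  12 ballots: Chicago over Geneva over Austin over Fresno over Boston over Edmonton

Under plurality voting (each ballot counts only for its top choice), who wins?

First-place votes: Chicago 12, Edmonton 0, Boston 23, Fresno 0, Austin 0, Geneva 9.

Boston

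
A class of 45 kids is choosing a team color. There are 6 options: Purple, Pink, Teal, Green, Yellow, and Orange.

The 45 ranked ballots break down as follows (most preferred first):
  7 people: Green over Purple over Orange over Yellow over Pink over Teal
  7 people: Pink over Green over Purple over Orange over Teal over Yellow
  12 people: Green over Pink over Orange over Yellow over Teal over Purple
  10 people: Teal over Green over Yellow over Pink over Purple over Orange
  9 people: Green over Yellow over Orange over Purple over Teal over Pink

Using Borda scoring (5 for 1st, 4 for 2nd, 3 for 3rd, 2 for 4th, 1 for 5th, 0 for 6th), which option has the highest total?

Green

Purple: 7×4 + 7×3 + 12×0 + 10×1 + 9×2 = 77
Pink: 7×1 + 7×5 + 12×4 + 10×2 + 9×0 = 110
Teal: 7×0 + 7×1 + 12×1 + 10×5 + 9×1 = 78
Green: 7×5 + 7×4 + 12×5 + 10×4 + 9×5 = 208
Yellow: 7×2 + 7×0 + 12×2 + 10×3 + 9×4 = 104
Orange: 7×3 + 7×2 + 12×3 + 10×0 + 9×3 = 98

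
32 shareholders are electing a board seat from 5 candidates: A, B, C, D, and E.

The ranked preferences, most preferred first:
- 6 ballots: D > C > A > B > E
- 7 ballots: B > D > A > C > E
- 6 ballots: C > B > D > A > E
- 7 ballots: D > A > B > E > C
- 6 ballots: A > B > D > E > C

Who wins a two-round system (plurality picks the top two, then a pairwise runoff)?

B

Round 1 first-place votes: A 6, B 7, C 6, D 13, E 0. D and B advance.
Runoff: D is ranked above B on 13 ballots, B above D on 19.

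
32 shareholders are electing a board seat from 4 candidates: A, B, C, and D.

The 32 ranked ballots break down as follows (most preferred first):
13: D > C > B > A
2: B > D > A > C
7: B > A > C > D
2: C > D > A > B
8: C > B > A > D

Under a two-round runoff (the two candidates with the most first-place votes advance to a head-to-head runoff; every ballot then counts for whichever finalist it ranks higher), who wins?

Round 1 first-place votes: A 0, B 9, C 10, D 13. D and C advance.
Runoff: D is ranked above C on 15 ballots, C above D on 17.

C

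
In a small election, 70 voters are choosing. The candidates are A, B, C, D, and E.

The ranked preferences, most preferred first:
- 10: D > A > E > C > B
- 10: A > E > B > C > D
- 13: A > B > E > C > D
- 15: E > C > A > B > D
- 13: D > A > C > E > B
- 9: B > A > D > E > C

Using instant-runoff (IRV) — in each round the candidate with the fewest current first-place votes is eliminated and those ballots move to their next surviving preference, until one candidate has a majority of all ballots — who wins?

Round 1: A 23, B 9, C 0, D 23, E 15. C eliminated.
Round 2: A 23, B 9, D 23, E 15. B eliminated.
Round 3: A 32, D 23, E 15. E eliminated.
Round 4: A 47, D 23. A has a majority (≥36).

A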